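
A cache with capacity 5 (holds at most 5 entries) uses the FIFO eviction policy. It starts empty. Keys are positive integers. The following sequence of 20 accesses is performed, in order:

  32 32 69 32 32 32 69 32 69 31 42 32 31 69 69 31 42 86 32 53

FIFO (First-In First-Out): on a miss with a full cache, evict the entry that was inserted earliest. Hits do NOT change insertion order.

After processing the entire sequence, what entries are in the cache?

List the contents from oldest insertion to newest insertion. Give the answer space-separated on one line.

FIFO simulation (capacity=5):
  1. access 32: MISS. Cache (old->new): [32]
  2. access 32: HIT. Cache (old->new): [32]
  3. access 69: MISS. Cache (old->new): [32 69]
  4. access 32: HIT. Cache (old->new): [32 69]
  5. access 32: HIT. Cache (old->new): [32 69]
  6. access 32: HIT. Cache (old->new): [32 69]
  7. access 69: HIT. Cache (old->new): [32 69]
  8. access 32: HIT. Cache (old->new): [32 69]
  9. access 69: HIT. Cache (old->new): [32 69]
  10. access 31: MISS. Cache (old->new): [32 69 31]
  11. access 42: MISS. Cache (old->new): [32 69 31 42]
  12. access 32: HIT. Cache (old->new): [32 69 31 42]
  13. access 31: HIT. Cache (old->new): [32 69 31 42]
  14. access 69: HIT. Cache (old->new): [32 69 31 42]
  15. access 69: HIT. Cache (old->new): [32 69 31 42]
  16. access 31: HIT. Cache (old->new): [32 69 31 42]
  17. access 42: HIT. Cache (old->new): [32 69 31 42]
  18. access 86: MISS. Cache (old->new): [32 69 31 42 86]
  19. access 32: HIT. Cache (old->new): [32 69 31 42 86]
  20. access 53: MISS, evict 32. Cache (old->new): [69 31 42 86 53]
Total: 14 hits, 6 misses, 1 evictions

Answer: 69 31 42 86 53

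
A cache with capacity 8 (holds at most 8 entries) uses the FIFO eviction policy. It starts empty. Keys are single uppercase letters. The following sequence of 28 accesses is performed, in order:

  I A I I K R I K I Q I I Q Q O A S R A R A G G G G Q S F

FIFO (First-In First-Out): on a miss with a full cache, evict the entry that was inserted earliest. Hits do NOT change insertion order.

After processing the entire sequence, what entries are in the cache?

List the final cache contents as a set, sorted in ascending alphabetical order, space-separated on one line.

Answer: A F G K O Q R S

Derivation:
FIFO simulation (capacity=8):
  1. access I: MISS. Cache (old->new): [I]
  2. access A: MISS. Cache (old->new): [I A]
  3. access I: HIT. Cache (old->new): [I A]
  4. access I: HIT. Cache (old->new): [I A]
  5. access K: MISS. Cache (old->new): [I A K]
  6. access R: MISS. Cache (old->new): [I A K R]
  7. access I: HIT. Cache (old->new): [I A K R]
  8. access K: HIT. Cache (old->new): [I A K R]
  9. access I: HIT. Cache (old->new): [I A K R]
  10. access Q: MISS. Cache (old->new): [I A K R Q]
  11. access I: HIT. Cache (old->new): [I A K R Q]
  12. access I: HIT. Cache (old->new): [I A K R Q]
  13. access Q: HIT. Cache (old->new): [I A K R Q]
  14. access Q: HIT. Cache (old->new): [I A K R Q]
  15. access O: MISS. Cache (old->new): [I A K R Q O]
  16. access A: HIT. Cache (old->new): [I A K R Q O]
  17. access S: MISS. Cache (old->new): [I A K R Q O S]
  18. access R: HIT. Cache (old->new): [I A K R Q O S]
  19. access A: HIT. Cache (old->new): [I A K R Q O S]
  20. access R: HIT. Cache (old->new): [I A K R Q O S]
  21. access A: HIT. Cache (old->new): [I A K R Q O S]
  22. access G: MISS. Cache (old->new): [I A K R Q O S G]
  23. access G: HIT. Cache (old->new): [I A K R Q O S G]
  24. access G: HIT. Cache (old->new): [I A K R Q O S G]
  25. access G: HIT. Cache (old->new): [I A K R Q O S G]
  26. access Q: HIT. Cache (old->new): [I A K R Q O S G]
  27. access S: HIT. Cache (old->new): [I A K R Q O S G]
  28. access F: MISS, evict I. Cache (old->new): [A K R Q O S G F]
Total: 19 hits, 9 misses, 1 evictions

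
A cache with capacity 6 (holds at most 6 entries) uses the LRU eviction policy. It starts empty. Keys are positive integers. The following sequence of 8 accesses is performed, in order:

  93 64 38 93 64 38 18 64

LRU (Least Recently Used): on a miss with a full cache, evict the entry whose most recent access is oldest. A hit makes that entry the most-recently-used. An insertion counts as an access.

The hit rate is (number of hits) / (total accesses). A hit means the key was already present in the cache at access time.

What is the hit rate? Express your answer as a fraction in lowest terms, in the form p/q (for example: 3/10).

Answer: 1/2

Derivation:
LRU simulation (capacity=6):
  1. access 93: MISS. Cache (LRU->MRU): [93]
  2. access 64: MISS. Cache (LRU->MRU): [93 64]
  3. access 38: MISS. Cache (LRU->MRU): [93 64 38]
  4. access 93: HIT. Cache (LRU->MRU): [64 38 93]
  5. access 64: HIT. Cache (LRU->MRU): [38 93 64]
  6. access 38: HIT. Cache (LRU->MRU): [93 64 38]
  7. access 18: MISS. Cache (LRU->MRU): [93 64 38 18]
  8. access 64: HIT. Cache (LRU->MRU): [93 38 18 64]
Total: 4 hits, 4 misses, 0 evictions

Hit rate = 4/8 = 1/2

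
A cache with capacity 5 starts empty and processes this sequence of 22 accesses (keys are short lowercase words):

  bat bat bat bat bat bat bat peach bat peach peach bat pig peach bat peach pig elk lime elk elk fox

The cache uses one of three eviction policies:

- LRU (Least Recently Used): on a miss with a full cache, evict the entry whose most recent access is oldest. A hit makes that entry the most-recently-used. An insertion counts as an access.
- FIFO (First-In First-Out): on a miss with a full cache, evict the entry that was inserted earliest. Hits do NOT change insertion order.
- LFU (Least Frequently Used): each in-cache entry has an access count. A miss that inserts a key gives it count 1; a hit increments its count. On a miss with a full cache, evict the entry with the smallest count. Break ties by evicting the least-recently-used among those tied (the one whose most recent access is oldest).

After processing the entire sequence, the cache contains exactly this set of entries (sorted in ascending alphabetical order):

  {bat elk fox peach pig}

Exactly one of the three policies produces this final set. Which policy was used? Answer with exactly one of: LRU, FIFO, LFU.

Simulating under each policy and comparing final sets:
  LRU: final set = {elk fox lime peach pig} -> differs
  FIFO: final set = {elk fox lime peach pig} -> differs
  LFU: final set = {bat elk fox peach pig} -> MATCHES target
Only LFU produces the target set.

Answer: LFU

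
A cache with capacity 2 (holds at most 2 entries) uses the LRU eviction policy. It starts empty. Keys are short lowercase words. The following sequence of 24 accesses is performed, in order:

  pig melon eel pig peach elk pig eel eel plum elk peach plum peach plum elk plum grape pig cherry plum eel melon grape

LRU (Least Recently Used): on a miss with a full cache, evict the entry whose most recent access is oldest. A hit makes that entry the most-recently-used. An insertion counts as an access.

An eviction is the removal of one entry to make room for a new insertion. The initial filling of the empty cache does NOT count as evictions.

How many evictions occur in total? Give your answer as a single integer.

LRU simulation (capacity=2):
  1. access pig: MISS. Cache (LRU->MRU): [pig]
  2. access melon: MISS. Cache (LRU->MRU): [pig melon]
  3. access eel: MISS, evict pig. Cache (LRU->MRU): [melon eel]
  4. access pig: MISS, evict melon. Cache (LRU->MRU): [eel pig]
  5. access peach: MISS, evict eel. Cache (LRU->MRU): [pig peach]
  6. access elk: MISS, evict pig. Cache (LRU->MRU): [peach elk]
  7. access pig: MISS, evict peach. Cache (LRU->MRU): [elk pig]
  8. access eel: MISS, evict elk. Cache (LRU->MRU): [pig eel]
  9. access eel: HIT. Cache (LRU->MRU): [pig eel]
  10. access plum: MISS, evict pig. Cache (LRU->MRU): [eel plum]
  11. access elk: MISS, evict eel. Cache (LRU->MRU): [plum elk]
  12. access peach: MISS, evict plum. Cache (LRU->MRU): [elk peach]
  13. access plum: MISS, evict elk. Cache (LRU->MRU): [peach plum]
  14. access peach: HIT. Cache (LRU->MRU): [plum peach]
  15. access plum: HIT. Cache (LRU->MRU): [peach plum]
  16. access elk: MISS, evict peach. Cache (LRU->MRU): [plum elk]
  17. access plum: HIT. Cache (LRU->MRU): [elk plum]
  18. access grape: MISS, evict elk. Cache (LRU->MRU): [plum grape]
  19. access pig: MISS, evict plum. Cache (LRU->MRU): [grape pig]
  20. access cherry: MISS, evict grape. Cache (LRU->MRU): [pig cherry]
  21. access plum: MISS, evict pig. Cache (LRU->MRU): [cherry plum]
  22. access eel: MISS, evict cherry. Cache (LRU->MRU): [plum eel]
  23. access melon: MISS, evict plum. Cache (LRU->MRU): [eel melon]
  24. access grape: MISS, evict eel. Cache (LRU->MRU): [melon grape]
Total: 4 hits, 20 misses, 18 evictions

Answer: 18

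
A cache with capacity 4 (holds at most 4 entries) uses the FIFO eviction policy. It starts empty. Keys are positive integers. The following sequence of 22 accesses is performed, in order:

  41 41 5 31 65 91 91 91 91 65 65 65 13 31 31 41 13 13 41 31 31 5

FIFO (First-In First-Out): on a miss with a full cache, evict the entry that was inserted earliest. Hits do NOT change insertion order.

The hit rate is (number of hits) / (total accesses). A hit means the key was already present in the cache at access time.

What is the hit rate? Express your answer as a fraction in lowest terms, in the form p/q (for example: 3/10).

FIFO simulation (capacity=4):
  1. access 41: MISS. Cache (old->new): [41]
  2. access 41: HIT. Cache (old->new): [41]
  3. access 5: MISS. Cache (old->new): [41 5]
  4. access 31: MISS. Cache (old->new): [41 5 31]
  5. access 65: MISS. Cache (old->new): [41 5 31 65]
  6. access 91: MISS, evict 41. Cache (old->new): [5 31 65 91]
  7. access 91: HIT. Cache (old->new): [5 31 65 91]
  8. access 91: HIT. Cache (old->new): [5 31 65 91]
  9. access 91: HIT. Cache (old->new): [5 31 65 91]
  10. access 65: HIT. Cache (old->new): [5 31 65 91]
  11. access 65: HIT. Cache (old->new): [5 31 65 91]
  12. access 65: HIT. Cache (old->new): [5 31 65 91]
  13. access 13: MISS, evict 5. Cache (old->new): [31 65 91 13]
  14. access 31: HIT. Cache (old->new): [31 65 91 13]
  15. access 31: HIT. Cache (old->new): [31 65 91 13]
  16. access 41: MISS, evict 31. Cache (old->new): [65 91 13 41]
  17. access 13: HIT. Cache (old->new): [65 91 13 41]
  18. access 13: HIT. Cache (old->new): [65 91 13 41]
  19. access 41: HIT. Cache (old->new): [65 91 13 41]
  20. access 31: MISS, evict 65. Cache (old->new): [91 13 41 31]
  21. access 31: HIT. Cache (old->new): [91 13 41 31]
  22. access 5: MISS, evict 91. Cache (old->new): [13 41 31 5]
Total: 13 hits, 9 misses, 5 evictions

Hit rate = 13/22

Answer: 13/22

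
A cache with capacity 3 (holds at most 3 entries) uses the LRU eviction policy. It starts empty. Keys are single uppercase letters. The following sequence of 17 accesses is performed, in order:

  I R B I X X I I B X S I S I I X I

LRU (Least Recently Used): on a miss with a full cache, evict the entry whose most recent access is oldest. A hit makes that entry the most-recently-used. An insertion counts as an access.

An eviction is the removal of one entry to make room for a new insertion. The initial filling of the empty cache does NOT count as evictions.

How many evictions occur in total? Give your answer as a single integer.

Answer: 3

Derivation:
LRU simulation (capacity=3):
  1. access I: MISS. Cache (LRU->MRU): [I]
  2. access R: MISS. Cache (LRU->MRU): [I R]
  3. access B: MISS. Cache (LRU->MRU): [I R B]
  4. access I: HIT. Cache (LRU->MRU): [R B I]
  5. access X: MISS, evict R. Cache (LRU->MRU): [B I X]
  6. access X: HIT. Cache (LRU->MRU): [B I X]
  7. access I: HIT. Cache (LRU->MRU): [B X I]
  8. access I: HIT. Cache (LRU->MRU): [B X I]
  9. access B: HIT. Cache (LRU->MRU): [X I B]
  10. access X: HIT. Cache (LRU->MRU): [I B X]
  11. access S: MISS, evict I. Cache (LRU->MRU): [B X S]
  12. access I: MISS, evict B. Cache (LRU->MRU): [X S I]
  13. access S: HIT. Cache (LRU->MRU): [X I S]
  14. access I: HIT. Cache (LRU->MRU): [X S I]
  15. access I: HIT. Cache (LRU->MRU): [X S I]
  16. access X: HIT. Cache (LRU->MRU): [S I X]
  17. access I: HIT. Cache (LRU->MRU): [S X I]
Total: 11 hits, 6 misses, 3 evictions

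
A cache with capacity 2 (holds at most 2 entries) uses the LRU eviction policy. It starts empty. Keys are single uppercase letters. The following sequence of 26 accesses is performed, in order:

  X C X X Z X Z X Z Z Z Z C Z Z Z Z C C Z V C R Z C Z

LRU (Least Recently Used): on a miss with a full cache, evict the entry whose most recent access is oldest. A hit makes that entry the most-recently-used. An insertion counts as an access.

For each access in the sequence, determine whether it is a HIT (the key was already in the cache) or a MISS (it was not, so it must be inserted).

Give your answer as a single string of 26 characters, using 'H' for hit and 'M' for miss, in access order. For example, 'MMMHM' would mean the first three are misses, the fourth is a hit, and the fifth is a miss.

Answer: MMHHMHHHHHHHMHHHHHHHMMMMMH

Derivation:
LRU simulation (capacity=2):
  1. access X: MISS. Cache (LRU->MRU): [X]
  2. access C: MISS. Cache (LRU->MRU): [X C]
  3. access X: HIT. Cache (LRU->MRU): [C X]
  4. access X: HIT. Cache (LRU->MRU): [C X]
  5. access Z: MISS, evict C. Cache (LRU->MRU): [X Z]
  6. access X: HIT. Cache (LRU->MRU): [Z X]
  7. access Z: HIT. Cache (LRU->MRU): [X Z]
  8. access X: HIT. Cache (LRU->MRU): [Z X]
  9. access Z: HIT. Cache (LRU->MRU): [X Z]
  10. access Z: HIT. Cache (LRU->MRU): [X Z]
  11. access Z: HIT. Cache (LRU->MRU): [X Z]
  12. access Z: HIT. Cache (LRU->MRU): [X Z]
  13. access C: MISS, evict X. Cache (LRU->MRU): [Z C]
  14. access Z: HIT. Cache (LRU->MRU): [C Z]
  15. access Z: HIT. Cache (LRU->MRU): [C Z]
  16. access Z: HIT. Cache (LRU->MRU): [C Z]
  17. access Z: HIT. Cache (LRU->MRU): [C Z]
  18. access C: HIT. Cache (LRU->MRU): [Z C]
  19. access C: HIT. Cache (LRU->MRU): [Z C]
  20. access Z: HIT. Cache (LRU->MRU): [C Z]
  21. access V: MISS, evict C. Cache (LRU->MRU): [Z V]
  22. access C: MISS, evict Z. Cache (LRU->MRU): [V C]
  23. access R: MISS, evict V. Cache (LRU->MRU): [C R]
  24. access Z: MISS, evict C. Cache (LRU->MRU): [R Z]
  25. access C: MISS, evict R. Cache (LRU->MRU): [Z C]
  26. access Z: HIT. Cache (LRU->MRU): [C Z]
Total: 17 hits, 9 misses, 7 evictions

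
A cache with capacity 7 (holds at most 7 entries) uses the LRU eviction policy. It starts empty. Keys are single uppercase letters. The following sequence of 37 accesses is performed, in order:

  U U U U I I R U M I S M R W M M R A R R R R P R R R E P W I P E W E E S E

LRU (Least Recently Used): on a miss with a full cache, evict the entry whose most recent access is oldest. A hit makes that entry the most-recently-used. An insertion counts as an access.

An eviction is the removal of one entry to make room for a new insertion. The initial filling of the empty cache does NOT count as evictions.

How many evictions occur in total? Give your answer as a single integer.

Answer: 4

Derivation:
LRU simulation (capacity=7):
  1. access U: MISS. Cache (LRU->MRU): [U]
  2. access U: HIT. Cache (LRU->MRU): [U]
  3. access U: HIT. Cache (LRU->MRU): [U]
  4. access U: HIT. Cache (LRU->MRU): [U]
  5. access I: MISS. Cache (LRU->MRU): [U I]
  6. access I: HIT. Cache (LRU->MRU): [U I]
  7. access R: MISS. Cache (LRU->MRU): [U I R]
  8. access U: HIT. Cache (LRU->MRU): [I R U]
  9. access M: MISS. Cache (LRU->MRU): [I R U M]
  10. access I: HIT. Cache (LRU->MRU): [R U M I]
  11. access S: MISS. Cache (LRU->MRU): [R U M I S]
  12. access M: HIT. Cache (LRU->MRU): [R U I S M]
  13. access R: HIT. Cache (LRU->MRU): [U I S M R]
  14. access W: MISS. Cache (LRU->MRU): [U I S M R W]
  15. access M: HIT. Cache (LRU->MRU): [U I S R W M]
  16. access M: HIT. Cache (LRU->MRU): [U I S R W M]
  17. access R: HIT. Cache (LRU->MRU): [U I S W M R]
  18. access A: MISS. Cache (LRU->MRU): [U I S W M R A]
  19. access R: HIT. Cache (LRU->MRU): [U I S W M A R]
  20. access R: HIT. Cache (LRU->MRU): [U I S W M A R]
  21. access R: HIT. Cache (LRU->MRU): [U I S W M A R]
  22. access R: HIT. Cache (LRU->MRU): [U I S W M A R]
  23. access P: MISS, evict U. Cache (LRU->MRU): [I S W M A R P]
  24. access R: HIT. Cache (LRU->MRU): [I S W M A P R]
  25. access R: HIT. Cache (LRU->MRU): [I S W M A P R]
  26. access R: HIT. Cache (LRU->MRU): [I S W M A P R]
  27. access E: MISS, evict I. Cache (LRU->MRU): [S W M A P R E]
  28. access P: HIT. Cache (LRU->MRU): [S W M A R E P]
  29. access W: HIT. Cache (LRU->MRU): [S M A R E P W]
  30. access I: MISS, evict S. Cache (LRU->MRU): [M A R E P W I]
  31. access P: HIT. Cache (LRU->MRU): [M A R E W I P]
  32. access E: HIT. Cache (LRU->MRU): [M A R W I P E]
  33. access W: HIT. Cache (LRU->MRU): [M A R I P E W]
  34. access E: HIT. Cache (LRU->MRU): [M A R I P W E]
  35. access E: HIT. Cache (LRU->MRU): [M A R I P W E]
  36. access S: MISS, evict M. Cache (LRU->MRU): [A R I P W E S]
  37. access E: HIT. Cache (LRU->MRU): [A R I P W S E]
Total: 26 hits, 11 misses, 4 evictions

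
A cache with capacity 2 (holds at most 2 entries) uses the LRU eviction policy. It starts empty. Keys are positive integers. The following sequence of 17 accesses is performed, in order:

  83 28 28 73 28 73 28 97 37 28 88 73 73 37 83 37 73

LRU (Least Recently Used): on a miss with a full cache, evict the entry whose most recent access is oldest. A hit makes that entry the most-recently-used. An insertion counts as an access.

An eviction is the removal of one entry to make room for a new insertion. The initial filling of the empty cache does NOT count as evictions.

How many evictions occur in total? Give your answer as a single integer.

LRU simulation (capacity=2):
  1. access 83: MISS. Cache (LRU->MRU): [83]
  2. access 28: MISS. Cache (LRU->MRU): [83 28]
  3. access 28: HIT. Cache (LRU->MRU): [83 28]
  4. access 73: MISS, evict 83. Cache (LRU->MRU): [28 73]
  5. access 28: HIT. Cache (LRU->MRU): [73 28]
  6. access 73: HIT. Cache (LRU->MRU): [28 73]
  7. access 28: HIT. Cache (LRU->MRU): [73 28]
  8. access 97: MISS, evict 73. Cache (LRU->MRU): [28 97]
  9. access 37: MISS, evict 28. Cache (LRU->MRU): [97 37]
  10. access 28: MISS, evict 97. Cache (LRU->MRU): [37 28]
  11. access 88: MISS, evict 37. Cache (LRU->MRU): [28 88]
  12. access 73: MISS, evict 28. Cache (LRU->MRU): [88 73]
  13. access 73: HIT. Cache (LRU->MRU): [88 73]
  14. access 37: MISS, evict 88. Cache (LRU->MRU): [73 37]
  15. access 83: MISS, evict 73. Cache (LRU->MRU): [37 83]
  16. access 37: HIT. Cache (LRU->MRU): [83 37]
  17. access 73: MISS, evict 83. Cache (LRU->MRU): [37 73]
Total: 6 hits, 11 misses, 9 evictions

Answer: 9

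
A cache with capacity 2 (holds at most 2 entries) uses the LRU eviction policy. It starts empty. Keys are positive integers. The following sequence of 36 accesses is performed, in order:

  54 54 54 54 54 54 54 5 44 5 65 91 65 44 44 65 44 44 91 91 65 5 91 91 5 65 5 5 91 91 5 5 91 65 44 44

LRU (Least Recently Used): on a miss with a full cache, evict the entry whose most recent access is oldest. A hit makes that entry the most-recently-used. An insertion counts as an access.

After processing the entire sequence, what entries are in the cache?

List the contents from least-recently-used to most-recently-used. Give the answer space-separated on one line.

Answer: 65 44

Derivation:
LRU simulation (capacity=2):
  1. access 54: MISS. Cache (LRU->MRU): [54]
  2. access 54: HIT. Cache (LRU->MRU): [54]
  3. access 54: HIT. Cache (LRU->MRU): [54]
  4. access 54: HIT. Cache (LRU->MRU): [54]
  5. access 54: HIT. Cache (LRU->MRU): [54]
  6. access 54: HIT. Cache (LRU->MRU): [54]
  7. access 54: HIT. Cache (LRU->MRU): [54]
  8. access 5: MISS. Cache (LRU->MRU): [54 5]
  9. access 44: MISS, evict 54. Cache (LRU->MRU): [5 44]
  10. access 5: HIT. Cache (LRU->MRU): [44 5]
  11. access 65: MISS, evict 44. Cache (LRU->MRU): [5 65]
  12. access 91: MISS, evict 5. Cache (LRU->MRU): [65 91]
  13. access 65: HIT. Cache (LRU->MRU): [91 65]
  14. access 44: MISS, evict 91. Cache (LRU->MRU): [65 44]
  15. access 44: HIT. Cache (LRU->MRU): [65 44]
  16. access 65: HIT. Cache (LRU->MRU): [44 65]
  17. access 44: HIT. Cache (LRU->MRU): [65 44]
  18. access 44: HIT. Cache (LRU->MRU): [65 44]
  19. access 91: MISS, evict 65. Cache (LRU->MRU): [44 91]
  20. access 91: HIT. Cache (LRU->MRU): [44 91]
  21. access 65: MISS, evict 44. Cache (LRU->MRU): [91 65]
  22. access 5: MISS, evict 91. Cache (LRU->MRU): [65 5]
  23. access 91: MISS, evict 65. Cache (LRU->MRU): [5 91]
  24. access 91: HIT. Cache (LRU->MRU): [5 91]
  25. access 5: HIT. Cache (LRU->MRU): [91 5]
  26. access 65: MISS, evict 91. Cache (LRU->MRU): [5 65]
  27. access 5: HIT. Cache (LRU->MRU): [65 5]
  28. access 5: HIT. Cache (LRU->MRU): [65 5]
  29. access 91: MISS, evict 65. Cache (LRU->MRU): [5 91]
  30. access 91: HIT. Cache (LRU->MRU): [5 91]
  31. access 5: HIT. Cache (LRU->MRU): [91 5]
  32. access 5: HIT. Cache (LRU->MRU): [91 5]
  33. access 91: HIT. Cache (LRU->MRU): [5 91]
  34. access 65: MISS, evict 5. Cache (LRU->MRU): [91 65]
  35. access 44: MISS, evict 91. Cache (LRU->MRU): [65 44]
  36. access 44: HIT. Cache (LRU->MRU): [65 44]
Total: 22 hits, 14 misses, 12 evictions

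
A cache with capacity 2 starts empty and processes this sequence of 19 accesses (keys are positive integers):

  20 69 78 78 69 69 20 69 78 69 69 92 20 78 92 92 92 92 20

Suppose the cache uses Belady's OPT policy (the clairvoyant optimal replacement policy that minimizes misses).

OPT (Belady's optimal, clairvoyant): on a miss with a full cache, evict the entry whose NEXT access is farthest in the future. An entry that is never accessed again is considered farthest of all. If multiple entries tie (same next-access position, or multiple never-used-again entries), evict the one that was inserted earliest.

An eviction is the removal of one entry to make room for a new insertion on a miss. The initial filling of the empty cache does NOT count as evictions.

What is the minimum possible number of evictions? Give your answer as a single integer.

OPT (Belady) simulation (capacity=2):
  1. access 20: MISS. Cache: [20]
  2. access 69: MISS. Cache: [20 69]
  3. access 78: MISS, evict 20 (next use: step 7). Cache: [69 78]
  4. access 78: HIT. Next use of 78: step 9. Cache: [69 78]
  5. access 69: HIT. Next use of 69: step 6. Cache: [69 78]
  6. access 69: HIT. Next use of 69: step 8. Cache: [69 78]
  7. access 20: MISS, evict 78 (next use: step 9). Cache: [69 20]
  8. access 69: HIT. Next use of 69: step 10. Cache: [69 20]
  9. access 78: MISS, evict 20 (next use: step 13). Cache: [69 78]
  10. access 69: HIT. Next use of 69: step 11. Cache: [69 78]
  11. access 69: HIT. Next use of 69: never. Cache: [69 78]
  12. access 92: MISS, evict 69 (next use: never). Cache: [78 92]
  13. access 20: MISS, evict 92 (next use: step 15). Cache: [78 20]
  14. access 78: HIT. Next use of 78: never. Cache: [78 20]
  15. access 92: MISS, evict 78 (next use: never). Cache: [20 92]
  16. access 92: HIT. Next use of 92: step 17. Cache: [20 92]
  17. access 92: HIT. Next use of 92: step 18. Cache: [20 92]
  18. access 92: HIT. Next use of 92: never. Cache: [20 92]
  19. access 20: HIT. Next use of 20: never. Cache: [20 92]
Total: 11 hits, 8 misses, 6 evictions

Answer: 6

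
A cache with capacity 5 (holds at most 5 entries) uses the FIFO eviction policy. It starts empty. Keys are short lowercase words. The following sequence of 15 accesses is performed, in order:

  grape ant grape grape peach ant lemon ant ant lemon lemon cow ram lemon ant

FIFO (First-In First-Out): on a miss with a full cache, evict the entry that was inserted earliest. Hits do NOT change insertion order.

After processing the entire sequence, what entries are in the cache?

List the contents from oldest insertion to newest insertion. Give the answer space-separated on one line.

FIFO simulation (capacity=5):
  1. access grape: MISS. Cache (old->new): [grape]
  2. access ant: MISS. Cache (old->new): [grape ant]
  3. access grape: HIT. Cache (old->new): [grape ant]
  4. access grape: HIT. Cache (old->new): [grape ant]
  5. access peach: MISS. Cache (old->new): [grape ant peach]
  6. access ant: HIT. Cache (old->new): [grape ant peach]
  7. access lemon: MISS. Cache (old->new): [grape ant peach lemon]
  8. access ant: HIT. Cache (old->new): [grape ant peach lemon]
  9. access ant: HIT. Cache (old->new): [grape ant peach lemon]
  10. access lemon: HIT. Cache (old->new): [grape ant peach lemon]
  11. access lemon: HIT. Cache (old->new): [grape ant peach lemon]
  12. access cow: MISS. Cache (old->new): [grape ant peach lemon cow]
  13. access ram: MISS, evict grape. Cache (old->new): [ant peach lemon cow ram]
  14. access lemon: HIT. Cache (old->new): [ant peach lemon cow ram]
  15. access ant: HIT. Cache (old->new): [ant peach lemon cow ram]
Total: 9 hits, 6 misses, 1 evictions

Answer: ant peach lemon cow ram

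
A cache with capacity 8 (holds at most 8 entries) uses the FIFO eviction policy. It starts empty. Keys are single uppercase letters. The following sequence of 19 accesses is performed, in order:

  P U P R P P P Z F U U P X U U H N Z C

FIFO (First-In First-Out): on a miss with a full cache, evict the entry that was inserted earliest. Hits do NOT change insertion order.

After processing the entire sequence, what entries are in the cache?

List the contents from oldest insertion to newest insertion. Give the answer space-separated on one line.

FIFO simulation (capacity=8):
  1. access P: MISS. Cache (old->new): [P]
  2. access U: MISS. Cache (old->new): [P U]
  3. access P: HIT. Cache (old->new): [P U]
  4. access R: MISS. Cache (old->new): [P U R]
  5. access P: HIT. Cache (old->new): [P U R]
  6. access P: HIT. Cache (old->new): [P U R]
  7. access P: HIT. Cache (old->new): [P U R]
  8. access Z: MISS. Cache (old->new): [P U R Z]
  9. access F: MISS. Cache (old->new): [P U R Z F]
  10. access U: HIT. Cache (old->new): [P U R Z F]
  11. access U: HIT. Cache (old->new): [P U R Z F]
  12. access P: HIT. Cache (old->new): [P U R Z F]
  13. access X: MISS. Cache (old->new): [P U R Z F X]
  14. access U: HIT. Cache (old->new): [P U R Z F X]
  15. access U: HIT. Cache (old->new): [P U R Z F X]
  16. access H: MISS. Cache (old->new): [P U R Z F X H]
  17. access N: MISS. Cache (old->new): [P U R Z F X H N]
  18. access Z: HIT. Cache (old->new): [P U R Z F X H N]
  19. access C: MISS, evict P. Cache (old->new): [U R Z F X H N C]
Total: 10 hits, 9 misses, 1 evictions

Answer: U R Z F X H N C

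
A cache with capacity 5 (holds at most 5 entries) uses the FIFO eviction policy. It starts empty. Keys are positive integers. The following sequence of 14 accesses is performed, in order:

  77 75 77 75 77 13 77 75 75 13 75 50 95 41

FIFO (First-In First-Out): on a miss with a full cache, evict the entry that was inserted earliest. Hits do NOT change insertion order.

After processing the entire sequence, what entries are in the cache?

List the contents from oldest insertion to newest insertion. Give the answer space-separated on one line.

FIFO simulation (capacity=5):
  1. access 77: MISS. Cache (old->new): [77]
  2. access 75: MISS. Cache (old->new): [77 75]
  3. access 77: HIT. Cache (old->new): [77 75]
  4. access 75: HIT. Cache (old->new): [77 75]
  5. access 77: HIT. Cache (old->new): [77 75]
  6. access 13: MISS. Cache (old->new): [77 75 13]
  7. access 77: HIT. Cache (old->new): [77 75 13]
  8. access 75: HIT. Cache (old->new): [77 75 13]
  9. access 75: HIT. Cache (old->new): [77 75 13]
  10. access 13: HIT. Cache (old->new): [77 75 13]
  11. access 75: HIT. Cache (old->new): [77 75 13]
  12. access 50: MISS. Cache (old->new): [77 75 13 50]
  13. access 95: MISS. Cache (old->new): [77 75 13 50 95]
  14. access 41: MISS, evict 77. Cache (old->new): [75 13 50 95 41]
Total: 8 hits, 6 misses, 1 evictions

Answer: 75 13 50 95 41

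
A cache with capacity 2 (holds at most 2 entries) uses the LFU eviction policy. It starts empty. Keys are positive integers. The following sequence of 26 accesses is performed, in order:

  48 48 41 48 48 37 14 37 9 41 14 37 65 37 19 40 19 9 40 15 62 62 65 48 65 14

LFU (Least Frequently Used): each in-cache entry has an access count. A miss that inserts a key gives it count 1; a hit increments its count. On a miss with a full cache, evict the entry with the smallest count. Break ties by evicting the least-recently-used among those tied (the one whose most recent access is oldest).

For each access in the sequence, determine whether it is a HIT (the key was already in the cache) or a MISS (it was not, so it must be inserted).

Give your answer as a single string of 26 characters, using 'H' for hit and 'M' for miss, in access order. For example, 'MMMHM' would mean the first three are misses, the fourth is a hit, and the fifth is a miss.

LFU simulation (capacity=2):
  1. access 48: MISS. Cache: [48(c=1)]
  2. access 48: HIT, count now 2. Cache: [48(c=2)]
  3. access 41: MISS. Cache: [41(c=1) 48(c=2)]
  4. access 48: HIT, count now 3. Cache: [41(c=1) 48(c=3)]
  5. access 48: HIT, count now 4. Cache: [41(c=1) 48(c=4)]
  6. access 37: MISS, evict 41(c=1). Cache: [37(c=1) 48(c=4)]
  7. access 14: MISS, evict 37(c=1). Cache: [14(c=1) 48(c=4)]
  8. access 37: MISS, evict 14(c=1). Cache: [37(c=1) 48(c=4)]
  9. access 9: MISS, evict 37(c=1). Cache: [9(c=1) 48(c=4)]
  10. access 41: MISS, evict 9(c=1). Cache: [41(c=1) 48(c=4)]
  11. access 14: MISS, evict 41(c=1). Cache: [14(c=1) 48(c=4)]
  12. access 37: MISS, evict 14(c=1). Cache: [37(c=1) 48(c=4)]
  13. access 65: MISS, evict 37(c=1). Cache: [65(c=1) 48(c=4)]
  14. access 37: MISS, evict 65(c=1). Cache: [37(c=1) 48(c=4)]
  15. access 19: MISS, evict 37(c=1). Cache: [19(c=1) 48(c=4)]
  16. access 40: MISS, evict 19(c=1). Cache: [40(c=1) 48(c=4)]
  17. access 19: MISS, evict 40(c=1). Cache: [19(c=1) 48(c=4)]
  18. access 9: MISS, evict 19(c=1). Cache: [9(c=1) 48(c=4)]
  19. access 40: MISS, evict 9(c=1). Cache: [40(c=1) 48(c=4)]
  20. access 15: MISS, evict 40(c=1). Cache: [15(c=1) 48(c=4)]
  21. access 62: MISS, evict 15(c=1). Cache: [62(c=1) 48(c=4)]
  22. access 62: HIT, count now 2. Cache: [62(c=2) 48(c=4)]
  23. access 65: MISS, evict 62(c=2). Cache: [65(c=1) 48(c=4)]
  24. access 48: HIT, count now 5. Cache: [65(c=1) 48(c=5)]
  25. access 65: HIT, count now 2. Cache: [65(c=2) 48(c=5)]
  26. access 14: MISS, evict 65(c=2). Cache: [14(c=1) 48(c=5)]
Total: 6 hits, 20 misses, 18 evictions

Answer: MHMHHMMMMMMMMMMMMMMMMHMHHM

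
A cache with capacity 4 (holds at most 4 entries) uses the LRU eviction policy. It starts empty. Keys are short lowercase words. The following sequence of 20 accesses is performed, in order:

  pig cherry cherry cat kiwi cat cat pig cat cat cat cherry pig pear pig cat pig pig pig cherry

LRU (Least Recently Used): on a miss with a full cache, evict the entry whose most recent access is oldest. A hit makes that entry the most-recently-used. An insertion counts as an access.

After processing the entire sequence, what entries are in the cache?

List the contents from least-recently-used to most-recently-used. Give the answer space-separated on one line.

LRU simulation (capacity=4):
  1. access pig: MISS. Cache (LRU->MRU): [pig]
  2. access cherry: MISS. Cache (LRU->MRU): [pig cherry]
  3. access cherry: HIT. Cache (LRU->MRU): [pig cherry]
  4. access cat: MISS. Cache (LRU->MRU): [pig cherry cat]
  5. access kiwi: MISS. Cache (LRU->MRU): [pig cherry cat kiwi]
  6. access cat: HIT. Cache (LRU->MRU): [pig cherry kiwi cat]
  7. access cat: HIT. Cache (LRU->MRU): [pig cherry kiwi cat]
  8. access pig: HIT. Cache (LRU->MRU): [cherry kiwi cat pig]
  9. access cat: HIT. Cache (LRU->MRU): [cherry kiwi pig cat]
  10. access cat: HIT. Cache (LRU->MRU): [cherry kiwi pig cat]
  11. access cat: HIT. Cache (LRU->MRU): [cherry kiwi pig cat]
  12. access cherry: HIT. Cache (LRU->MRU): [kiwi pig cat cherry]
  13. access pig: HIT. Cache (LRU->MRU): [kiwi cat cherry pig]
  14. access pear: MISS, evict kiwi. Cache (LRU->MRU): [cat cherry pig pear]
  15. access pig: HIT. Cache (LRU->MRU): [cat cherry pear pig]
  16. access cat: HIT. Cache (LRU->MRU): [cherry pear pig cat]
  17. access pig: HIT. Cache (LRU->MRU): [cherry pear cat pig]
  18. access pig: HIT. Cache (LRU->MRU): [cherry pear cat pig]
  19. access pig: HIT. Cache (LRU->MRU): [cherry pear cat pig]
  20. access cherry: HIT. Cache (LRU->MRU): [pear cat pig cherry]
Total: 15 hits, 5 misses, 1 evictions

Answer: pear cat pig cherry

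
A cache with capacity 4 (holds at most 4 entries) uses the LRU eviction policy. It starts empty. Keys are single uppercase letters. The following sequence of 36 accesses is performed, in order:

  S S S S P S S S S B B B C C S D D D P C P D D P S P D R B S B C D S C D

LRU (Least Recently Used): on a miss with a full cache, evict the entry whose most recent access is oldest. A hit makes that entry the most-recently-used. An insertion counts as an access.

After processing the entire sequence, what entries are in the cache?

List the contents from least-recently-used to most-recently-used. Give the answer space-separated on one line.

Answer: B S C D

Derivation:
LRU simulation (capacity=4):
  1. access S: MISS. Cache (LRU->MRU): [S]
  2. access S: HIT. Cache (LRU->MRU): [S]
  3. access S: HIT. Cache (LRU->MRU): [S]
  4. access S: HIT. Cache (LRU->MRU): [S]
  5. access P: MISS. Cache (LRU->MRU): [S P]
  6. access S: HIT. Cache (LRU->MRU): [P S]
  7. access S: HIT. Cache (LRU->MRU): [P S]
  8. access S: HIT. Cache (LRU->MRU): [P S]
  9. access S: HIT. Cache (LRU->MRU): [P S]
  10. access B: MISS. Cache (LRU->MRU): [P S B]
  11. access B: HIT. Cache (LRU->MRU): [P S B]
  12. access B: HIT. Cache (LRU->MRU): [P S B]
  13. access C: MISS. Cache (LRU->MRU): [P S B C]
  14. access C: HIT. Cache (LRU->MRU): [P S B C]
  15. access S: HIT. Cache (LRU->MRU): [P B C S]
  16. access D: MISS, evict P. Cache (LRU->MRU): [B C S D]
  17. access D: HIT. Cache (LRU->MRU): [B C S D]
  18. access D: HIT. Cache (LRU->MRU): [B C S D]
  19. access P: MISS, evict B. Cache (LRU->MRU): [C S D P]
  20. access C: HIT. Cache (LRU->MRU): [S D P C]
  21. access P: HIT. Cache (LRU->MRU): [S D C P]
  22. access D: HIT. Cache (LRU->MRU): [S C P D]
  23. access D: HIT. Cache (LRU->MRU): [S C P D]
  24. access P: HIT. Cache (LRU->MRU): [S C D P]
  25. access S: HIT. Cache (LRU->MRU): [C D P S]
  26. access P: HIT. Cache (LRU->MRU): [C D S P]
  27. access D: HIT. Cache (LRU->MRU): [C S P D]
  28. access R: MISS, evict C. Cache (LRU->MRU): [S P D R]
  29. access B: MISS, evict S. Cache (LRU->MRU): [P D R B]
  30. access S: MISS, evict P. Cache (LRU->MRU): [D R B S]
  31. access B: HIT. Cache (LRU->MRU): [D R S B]
  32. access C: MISS, evict D. Cache (LRU->MRU): [R S B C]
  33. access D: MISS, evict R. Cache (LRU->MRU): [S B C D]
  34. access S: HIT. Cache (LRU->MRU): [B C D S]
  35. access C: HIT. Cache (LRU->MRU): [B D S C]
  36. access D: HIT. Cache (LRU->MRU): [B S C D]
Total: 25 hits, 11 misses, 7 evictions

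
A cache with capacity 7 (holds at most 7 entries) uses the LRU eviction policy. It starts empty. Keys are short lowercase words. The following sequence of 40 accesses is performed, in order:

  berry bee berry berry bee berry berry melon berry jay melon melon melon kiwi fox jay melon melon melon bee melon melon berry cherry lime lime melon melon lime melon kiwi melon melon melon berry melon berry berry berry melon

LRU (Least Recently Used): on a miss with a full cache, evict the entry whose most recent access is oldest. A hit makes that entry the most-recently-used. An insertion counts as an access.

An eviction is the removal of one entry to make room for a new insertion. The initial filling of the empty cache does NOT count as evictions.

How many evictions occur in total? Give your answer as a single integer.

LRU simulation (capacity=7):
  1. access berry: MISS. Cache (LRU->MRU): [berry]
  2. access bee: MISS. Cache (LRU->MRU): [berry bee]
  3. access berry: HIT. Cache (LRU->MRU): [bee berry]
  4. access berry: HIT. Cache (LRU->MRU): [bee berry]
  5. access bee: HIT. Cache (LRU->MRU): [berry bee]
  6. access berry: HIT. Cache (LRU->MRU): [bee berry]
  7. access berry: HIT. Cache (LRU->MRU): [bee berry]
  8. access melon: MISS. Cache (LRU->MRU): [bee berry melon]
  9. access berry: HIT. Cache (LRU->MRU): [bee melon berry]
  10. access jay: MISS. Cache (LRU->MRU): [bee melon berry jay]
  11. access melon: HIT. Cache (LRU->MRU): [bee berry jay melon]
  12. access melon: HIT. Cache (LRU->MRU): [bee berry jay melon]
  13. access melon: HIT. Cache (LRU->MRU): [bee berry jay melon]
  14. access kiwi: MISS. Cache (LRU->MRU): [bee berry jay melon kiwi]
  15. access fox: MISS. Cache (LRU->MRU): [bee berry jay melon kiwi fox]
  16. access jay: HIT. Cache (LRU->MRU): [bee berry melon kiwi fox jay]
  17. access melon: HIT. Cache (LRU->MRU): [bee berry kiwi fox jay melon]
  18. access melon: HIT. Cache (LRU->MRU): [bee berry kiwi fox jay melon]
  19. access melon: HIT. Cache (LRU->MRU): [bee berry kiwi fox jay melon]
  20. access bee: HIT. Cache (LRU->MRU): [berry kiwi fox jay melon bee]
  21. access melon: HIT. Cache (LRU->MRU): [berry kiwi fox jay bee melon]
  22. access melon: HIT. Cache (LRU->MRU): [berry kiwi fox jay bee melon]
  23. access berry: HIT. Cache (LRU->MRU): [kiwi fox jay bee melon berry]
  24. access cherry: MISS. Cache (LRU->MRU): [kiwi fox jay bee melon berry cherry]
  25. access lime: MISS, evict kiwi. Cache (LRU->MRU): [fox jay bee melon berry cherry lime]
  26. access lime: HIT. Cache (LRU->MRU): [fox jay bee melon berry cherry lime]
  27. access melon: HIT. Cache (LRU->MRU): [fox jay bee berry cherry lime melon]
  28. access melon: HIT. Cache (LRU->MRU): [fox jay bee berry cherry lime melon]
  29. access lime: HIT. Cache (LRU->MRU): [fox jay bee berry cherry melon lime]
  30. access melon: HIT. Cache (LRU->MRU): [fox jay bee berry cherry lime melon]
  31. access kiwi: MISS, evict fox. Cache (LRU->MRU): [jay bee berry cherry lime melon kiwi]
  32. access melon: HIT. Cache (LRU->MRU): [jay bee berry cherry lime kiwi melon]
  33. access melon: HIT. Cache (LRU->MRU): [jay bee berry cherry lime kiwi melon]
  34. access melon: HIT. Cache (LRU->MRU): [jay bee berry cherry lime kiwi melon]
  35. access berry: HIT. Cache (LRU->MRU): [jay bee cherry lime kiwi melon berry]
  36. access melon: HIT. Cache (LRU->MRU): [jay bee cherry lime kiwi berry melon]
  37. access berry: HIT. Cache (LRU->MRU): [jay bee cherry lime kiwi melon berry]
  38. access berry: HIT. Cache (LRU->MRU): [jay bee cherry lime kiwi melon berry]
  39. access berry: HIT. Cache (LRU->MRU): [jay bee cherry lime kiwi melon berry]
  40. access melon: HIT. Cache (LRU->MRU): [jay bee cherry lime kiwi berry melon]
Total: 31 hits, 9 misses, 2 evictions

Answer: 2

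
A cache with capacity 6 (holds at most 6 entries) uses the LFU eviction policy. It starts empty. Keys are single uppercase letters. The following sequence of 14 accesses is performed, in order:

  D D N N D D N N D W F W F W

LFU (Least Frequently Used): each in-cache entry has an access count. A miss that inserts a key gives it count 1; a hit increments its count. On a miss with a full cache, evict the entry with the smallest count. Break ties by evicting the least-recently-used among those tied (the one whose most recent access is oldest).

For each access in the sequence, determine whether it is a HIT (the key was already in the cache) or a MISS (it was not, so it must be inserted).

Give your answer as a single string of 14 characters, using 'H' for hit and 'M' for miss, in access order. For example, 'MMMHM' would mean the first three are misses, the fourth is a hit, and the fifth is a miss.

Answer: MHMHHHHHHMMHHH

Derivation:
LFU simulation (capacity=6):
  1. access D: MISS. Cache: [D(c=1)]
  2. access D: HIT, count now 2. Cache: [D(c=2)]
  3. access N: MISS. Cache: [N(c=1) D(c=2)]
  4. access N: HIT, count now 2. Cache: [D(c=2) N(c=2)]
  5. access D: HIT, count now 3. Cache: [N(c=2) D(c=3)]
  6. access D: HIT, count now 4. Cache: [N(c=2) D(c=4)]
  7. access N: HIT, count now 3. Cache: [N(c=3) D(c=4)]
  8. access N: HIT, count now 4. Cache: [D(c=4) N(c=4)]
  9. access D: HIT, count now 5. Cache: [N(c=4) D(c=5)]
  10. access W: MISS. Cache: [W(c=1) N(c=4) D(c=5)]
  11. access F: MISS. Cache: [W(c=1) F(c=1) N(c=4) D(c=5)]
  12. access W: HIT, count now 2. Cache: [F(c=1) W(c=2) N(c=4) D(c=5)]
  13. access F: HIT, count now 2. Cache: [W(c=2) F(c=2) N(c=4) D(c=5)]
  14. access W: HIT, count now 3. Cache: [F(c=2) W(c=3) N(c=4) D(c=5)]
Total: 10 hits, 4 misses, 0 evictions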